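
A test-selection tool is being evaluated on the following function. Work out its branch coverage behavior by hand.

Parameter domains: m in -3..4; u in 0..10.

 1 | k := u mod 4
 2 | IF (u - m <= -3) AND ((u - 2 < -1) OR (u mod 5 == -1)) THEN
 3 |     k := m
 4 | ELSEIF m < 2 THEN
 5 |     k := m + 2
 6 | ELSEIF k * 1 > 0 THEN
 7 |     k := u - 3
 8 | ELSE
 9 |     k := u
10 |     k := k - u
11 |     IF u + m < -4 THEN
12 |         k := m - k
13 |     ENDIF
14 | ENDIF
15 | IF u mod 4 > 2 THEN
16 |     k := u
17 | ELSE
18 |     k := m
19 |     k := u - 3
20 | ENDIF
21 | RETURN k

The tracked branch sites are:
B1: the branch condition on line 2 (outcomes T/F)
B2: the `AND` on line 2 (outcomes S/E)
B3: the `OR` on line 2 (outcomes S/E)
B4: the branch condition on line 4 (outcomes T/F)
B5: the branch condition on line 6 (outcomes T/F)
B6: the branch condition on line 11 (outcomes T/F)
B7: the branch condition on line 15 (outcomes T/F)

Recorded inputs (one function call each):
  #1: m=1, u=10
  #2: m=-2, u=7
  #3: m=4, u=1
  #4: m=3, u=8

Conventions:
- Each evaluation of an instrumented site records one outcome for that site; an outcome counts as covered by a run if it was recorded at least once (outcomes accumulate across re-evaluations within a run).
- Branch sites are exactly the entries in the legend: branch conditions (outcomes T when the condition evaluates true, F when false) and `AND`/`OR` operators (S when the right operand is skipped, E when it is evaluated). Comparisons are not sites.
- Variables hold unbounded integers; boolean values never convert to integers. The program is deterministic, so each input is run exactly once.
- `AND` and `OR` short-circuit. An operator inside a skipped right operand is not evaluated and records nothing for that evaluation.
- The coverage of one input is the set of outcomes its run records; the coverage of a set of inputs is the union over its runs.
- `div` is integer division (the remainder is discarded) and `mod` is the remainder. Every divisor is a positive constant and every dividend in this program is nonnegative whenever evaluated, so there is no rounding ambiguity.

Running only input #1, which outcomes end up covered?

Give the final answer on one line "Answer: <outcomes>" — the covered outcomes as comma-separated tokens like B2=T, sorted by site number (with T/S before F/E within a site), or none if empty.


Event log for input #1 (m=1, u=10):
  B2->S, B1->F, B4->T, B7->F
distinct outcomes covered: B1=F, B2=S, B4=T, B7=F
Answer: B1=F, B2=S, B4=T, B7=F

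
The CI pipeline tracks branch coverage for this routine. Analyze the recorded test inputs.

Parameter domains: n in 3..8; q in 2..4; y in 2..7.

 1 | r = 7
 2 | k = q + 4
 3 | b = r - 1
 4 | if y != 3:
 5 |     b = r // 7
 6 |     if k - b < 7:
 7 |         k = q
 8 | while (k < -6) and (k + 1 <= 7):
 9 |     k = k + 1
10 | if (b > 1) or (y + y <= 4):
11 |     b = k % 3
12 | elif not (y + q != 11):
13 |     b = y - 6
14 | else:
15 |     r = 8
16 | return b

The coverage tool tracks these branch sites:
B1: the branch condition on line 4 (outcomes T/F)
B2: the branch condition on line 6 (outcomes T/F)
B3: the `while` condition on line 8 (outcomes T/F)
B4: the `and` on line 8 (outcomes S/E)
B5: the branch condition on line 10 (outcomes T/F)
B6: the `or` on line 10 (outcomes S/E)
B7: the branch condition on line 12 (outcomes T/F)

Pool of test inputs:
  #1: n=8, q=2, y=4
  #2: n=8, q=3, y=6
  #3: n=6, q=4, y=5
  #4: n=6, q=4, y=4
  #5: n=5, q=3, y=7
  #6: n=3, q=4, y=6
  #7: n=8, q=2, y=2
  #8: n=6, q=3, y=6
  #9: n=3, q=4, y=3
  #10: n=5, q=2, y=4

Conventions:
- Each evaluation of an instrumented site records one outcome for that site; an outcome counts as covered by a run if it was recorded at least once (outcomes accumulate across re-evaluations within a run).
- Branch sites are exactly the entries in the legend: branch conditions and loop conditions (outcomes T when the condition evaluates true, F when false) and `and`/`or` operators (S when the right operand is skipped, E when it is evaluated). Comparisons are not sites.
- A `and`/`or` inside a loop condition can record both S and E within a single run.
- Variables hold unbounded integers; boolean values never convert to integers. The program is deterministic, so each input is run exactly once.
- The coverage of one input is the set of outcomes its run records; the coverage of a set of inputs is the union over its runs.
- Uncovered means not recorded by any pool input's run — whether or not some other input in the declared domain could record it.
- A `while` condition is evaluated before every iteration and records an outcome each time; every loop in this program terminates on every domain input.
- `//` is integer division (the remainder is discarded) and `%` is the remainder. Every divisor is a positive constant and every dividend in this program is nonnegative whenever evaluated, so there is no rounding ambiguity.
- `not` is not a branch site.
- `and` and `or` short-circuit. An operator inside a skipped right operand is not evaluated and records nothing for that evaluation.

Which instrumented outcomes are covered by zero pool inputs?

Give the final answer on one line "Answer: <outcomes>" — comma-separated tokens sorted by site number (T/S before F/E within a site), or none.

run #1 (n=8, q=2, y=4) runs B1->T, B2->T, B4->S, B3->F, B6->E, B5->F, B7->F; records B1=T, B2=T, B3=F, B4=S, B5=F, B6=E, B7=F
run #2 (n=8, q=3, y=6) runs B1->T, B2->T, B4->S, B3->F, B6->E, B5->F, B7->F; records B1=T, B2=T, B3=F, B4=S, B5=F, B6=E, B7=F
run #3 (n=6, q=4, y=5) runs B1->T, B2->F, B4->S, B3->F, B6->E, B5->F, B7->F; records B1=T, B2=F, B3=F, B4=S, B5=F, B6=E, B7=F
run #4 (n=6, q=4, y=4) runs B1->T, B2->F, B4->S, B3->F, B6->E, B5->F, B7->F; records B1=T, B2=F, B3=F, B4=S, B5=F, B6=E, B7=F
run #5 (n=5, q=3, y=7) runs B1->T, B2->T, B4->S, B3->F, B6->E, B5->F, B7->F; records B1=T, B2=T, B3=F, B4=S, B5=F, B6=E, B7=F
run #6 (n=3, q=4, y=6) runs B1->T, B2->F, B4->S, B3->F, B6->E, B5->F, B7->F; records B1=T, B2=F, B3=F, B4=S, B5=F, B6=E, B7=F
run #7 (n=8, q=2, y=2) runs B1->T, B2->T, B4->S, B3->F, B6->E, B5->T; records B1=T, B2=T, B3=F, B4=S, B5=T, B6=E
run #8 (n=6, q=3, y=6) runs B1->T, B2->T, B4->S, B3->F, B6->E, B5->F, B7->F; records B1=T, B2=T, B3=F, B4=S, B5=F, B6=E, B7=F
run #9 (n=3, q=4, y=3) runs B1->F, B4->S, B3->F, B6->S, B5->T; records B1=F, B3=F, B4=S, B5=T, B6=S
run #10 (n=5, q=2, y=4) runs B1->T, B2->T, B4->S, B3->F, B6->E, B5->F, B7->F; records B1=T, B2=T, B3=F, B4=S, B5=F, B6=E, B7=F
union over the pool: B1=T, B1=F, B2=T, B2=F, B3=F, B4=S, B5=T, B5=F, B6=S, B6=E, B7=F
uncovered (3 of 14): B3=T, B4=E, B7=T

Answer: B3=T, B4=E, B7=T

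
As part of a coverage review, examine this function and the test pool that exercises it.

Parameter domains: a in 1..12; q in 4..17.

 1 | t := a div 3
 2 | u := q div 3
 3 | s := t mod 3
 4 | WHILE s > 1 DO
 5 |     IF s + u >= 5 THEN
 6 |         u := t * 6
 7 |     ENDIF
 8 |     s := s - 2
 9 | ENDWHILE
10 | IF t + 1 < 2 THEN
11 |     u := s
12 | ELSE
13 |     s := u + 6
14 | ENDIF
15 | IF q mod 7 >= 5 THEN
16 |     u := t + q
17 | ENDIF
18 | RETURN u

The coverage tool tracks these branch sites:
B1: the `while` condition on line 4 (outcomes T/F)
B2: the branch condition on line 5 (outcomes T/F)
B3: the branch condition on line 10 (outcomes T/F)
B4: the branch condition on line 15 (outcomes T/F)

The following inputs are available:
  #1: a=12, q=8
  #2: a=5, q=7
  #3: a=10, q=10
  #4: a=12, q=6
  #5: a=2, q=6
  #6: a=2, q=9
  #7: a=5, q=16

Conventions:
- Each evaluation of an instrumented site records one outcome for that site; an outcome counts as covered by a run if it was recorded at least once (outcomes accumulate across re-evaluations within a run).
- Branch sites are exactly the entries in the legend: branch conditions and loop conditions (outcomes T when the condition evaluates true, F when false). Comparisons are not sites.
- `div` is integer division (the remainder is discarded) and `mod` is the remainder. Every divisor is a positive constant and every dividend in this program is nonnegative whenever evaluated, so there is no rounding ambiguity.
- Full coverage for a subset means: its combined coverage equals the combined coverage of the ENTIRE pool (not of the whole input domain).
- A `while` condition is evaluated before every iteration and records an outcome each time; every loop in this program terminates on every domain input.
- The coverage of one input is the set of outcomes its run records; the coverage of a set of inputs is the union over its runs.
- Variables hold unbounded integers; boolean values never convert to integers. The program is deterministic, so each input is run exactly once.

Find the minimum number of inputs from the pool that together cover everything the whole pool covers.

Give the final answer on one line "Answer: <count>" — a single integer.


input #1 (a=12, q=8): events B1->F, B3->F, B4->F; covers B1=F, B3=F, B4=F
input #2 (a=5, q=7): events B1->F, B3->F, B4->F; covers B1=F, B3=F, B4=F
input #3 (a=10, q=10): events B1->F, B3->F, B4->F; covers B1=F, B3=F, B4=F
input #4 (a=12, q=6): events B1->F, B3->F, B4->T; covers B1=F, B3=F, B4=T
input #5 (a=2, q=6): events B1->F, B3->T, B4->T; covers B1=F, B3=T, B4=T
input #6 (a=2, q=9): events B1->F, B3->T, B4->F; covers B1=F, B3=T, B4=F
input #7 (a=5, q=16): events B1->F, B3->F, B4->F; covers B1=F, B3=F, B4=F
pool-wide coverage (5 outcomes): B1=F, B3=T, B3=F, B4=T, B4=F
size 1 is not enough: best union over all size-1 subsets is 3/5
size 2: inputs {1, 5} cover all 5 outcomes, and no lexicographically smaller subset of this size does
Answer: 2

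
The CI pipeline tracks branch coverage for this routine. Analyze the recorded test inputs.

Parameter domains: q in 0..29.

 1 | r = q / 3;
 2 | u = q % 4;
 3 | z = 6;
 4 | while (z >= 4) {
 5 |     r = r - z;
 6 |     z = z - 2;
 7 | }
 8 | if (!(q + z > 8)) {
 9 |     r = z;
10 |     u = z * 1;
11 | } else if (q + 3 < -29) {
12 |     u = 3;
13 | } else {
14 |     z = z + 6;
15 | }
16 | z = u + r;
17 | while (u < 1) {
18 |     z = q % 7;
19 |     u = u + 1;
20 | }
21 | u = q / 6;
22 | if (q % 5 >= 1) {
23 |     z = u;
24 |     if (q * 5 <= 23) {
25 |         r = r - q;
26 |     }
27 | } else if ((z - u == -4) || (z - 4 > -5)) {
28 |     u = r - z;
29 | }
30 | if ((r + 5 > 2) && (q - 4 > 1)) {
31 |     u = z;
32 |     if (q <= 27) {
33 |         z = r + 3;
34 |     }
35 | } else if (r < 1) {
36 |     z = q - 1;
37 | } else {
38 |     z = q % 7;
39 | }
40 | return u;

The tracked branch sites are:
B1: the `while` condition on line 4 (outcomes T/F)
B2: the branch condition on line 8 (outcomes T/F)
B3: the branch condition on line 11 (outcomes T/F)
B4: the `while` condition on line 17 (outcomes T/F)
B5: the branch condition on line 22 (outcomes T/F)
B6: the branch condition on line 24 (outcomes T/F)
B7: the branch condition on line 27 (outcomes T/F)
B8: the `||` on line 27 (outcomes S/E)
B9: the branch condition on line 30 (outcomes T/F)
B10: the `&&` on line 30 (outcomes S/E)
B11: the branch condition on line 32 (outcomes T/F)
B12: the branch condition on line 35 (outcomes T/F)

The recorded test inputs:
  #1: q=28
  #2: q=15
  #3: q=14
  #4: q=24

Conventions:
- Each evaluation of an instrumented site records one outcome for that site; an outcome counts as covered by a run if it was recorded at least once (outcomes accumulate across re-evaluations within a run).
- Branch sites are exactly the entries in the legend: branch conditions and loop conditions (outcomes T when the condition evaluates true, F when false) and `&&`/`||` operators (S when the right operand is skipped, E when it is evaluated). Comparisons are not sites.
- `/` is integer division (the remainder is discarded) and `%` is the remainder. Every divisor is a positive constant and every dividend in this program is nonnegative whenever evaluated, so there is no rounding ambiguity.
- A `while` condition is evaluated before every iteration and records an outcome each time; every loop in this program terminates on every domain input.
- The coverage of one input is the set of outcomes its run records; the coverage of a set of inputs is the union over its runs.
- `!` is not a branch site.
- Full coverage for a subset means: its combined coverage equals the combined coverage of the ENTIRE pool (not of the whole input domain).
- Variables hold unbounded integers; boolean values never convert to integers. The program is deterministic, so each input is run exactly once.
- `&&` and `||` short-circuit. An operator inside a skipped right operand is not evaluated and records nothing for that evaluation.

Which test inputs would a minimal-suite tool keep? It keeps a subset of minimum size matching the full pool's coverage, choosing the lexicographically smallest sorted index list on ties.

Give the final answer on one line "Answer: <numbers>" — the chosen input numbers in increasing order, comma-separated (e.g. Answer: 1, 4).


input #1, q=28: events B1->T, B1->T, B1->F, B2->F, B3->F, B4->T, B4->F, B5->T, B6->F, B10->E, B9->T, B11->F; outcomes B1=T, B1=F, B2=F, B3=F, B4=T, B4=F, B5=T, B6=F, B9=T, B10=E, B11=F
input #2, q=15: events B1->T, B1->T, B1->F, B2->F, B3->F, B4->F, B5->F, B8->S, B7->T, B10->S, B9->F, B12->T; outcomes B1=T, B1=F, B2=F, B3=F, B4=F, B5=F, B7=T, B8=S, B9=F, B10=S, B12=T
input #3, q=14: events B1->T, B1->T, B1->F, B2->F, B3->F, B4->F, B5->T, B6->F, B10->S, B9->F, B12->T; outcomes B1=T, B1=F, B2=F, B3=F, B4=F, B5=T, B6=F, B9=F, B10=S, B12=T
input #4, q=24: events B1->T, B1->T, B1->F, B2->F, B3->F, B4->T, B4->F, B5->T, B6->F, B10->E, B9->T, B11->T; outcomes B1=T, B1=F, B2=F, B3=F, B4=T, B4=F, B5=T, B6=F, B9=T, B10=E, B11=T
pool-wide coverage (18 outcomes): B1=T, B1=F, B2=F, B3=F, B4=T, B4=F, B5=T, B5=F, B6=F, B7=T, B8=S, B9=T, B9=F, B10=S, B10=E, B11=T, B11=F, B12=T
no size-1 subset reaches all 18 outcomes (best union: 11/18)
no size-2 subset reaches all 18 outcomes (best union: 17/18)
size 3: inputs {1, 2, 4} cover all 18 outcomes, and no lexicographically smaller subset of this size does
Answer: 1, 2, 4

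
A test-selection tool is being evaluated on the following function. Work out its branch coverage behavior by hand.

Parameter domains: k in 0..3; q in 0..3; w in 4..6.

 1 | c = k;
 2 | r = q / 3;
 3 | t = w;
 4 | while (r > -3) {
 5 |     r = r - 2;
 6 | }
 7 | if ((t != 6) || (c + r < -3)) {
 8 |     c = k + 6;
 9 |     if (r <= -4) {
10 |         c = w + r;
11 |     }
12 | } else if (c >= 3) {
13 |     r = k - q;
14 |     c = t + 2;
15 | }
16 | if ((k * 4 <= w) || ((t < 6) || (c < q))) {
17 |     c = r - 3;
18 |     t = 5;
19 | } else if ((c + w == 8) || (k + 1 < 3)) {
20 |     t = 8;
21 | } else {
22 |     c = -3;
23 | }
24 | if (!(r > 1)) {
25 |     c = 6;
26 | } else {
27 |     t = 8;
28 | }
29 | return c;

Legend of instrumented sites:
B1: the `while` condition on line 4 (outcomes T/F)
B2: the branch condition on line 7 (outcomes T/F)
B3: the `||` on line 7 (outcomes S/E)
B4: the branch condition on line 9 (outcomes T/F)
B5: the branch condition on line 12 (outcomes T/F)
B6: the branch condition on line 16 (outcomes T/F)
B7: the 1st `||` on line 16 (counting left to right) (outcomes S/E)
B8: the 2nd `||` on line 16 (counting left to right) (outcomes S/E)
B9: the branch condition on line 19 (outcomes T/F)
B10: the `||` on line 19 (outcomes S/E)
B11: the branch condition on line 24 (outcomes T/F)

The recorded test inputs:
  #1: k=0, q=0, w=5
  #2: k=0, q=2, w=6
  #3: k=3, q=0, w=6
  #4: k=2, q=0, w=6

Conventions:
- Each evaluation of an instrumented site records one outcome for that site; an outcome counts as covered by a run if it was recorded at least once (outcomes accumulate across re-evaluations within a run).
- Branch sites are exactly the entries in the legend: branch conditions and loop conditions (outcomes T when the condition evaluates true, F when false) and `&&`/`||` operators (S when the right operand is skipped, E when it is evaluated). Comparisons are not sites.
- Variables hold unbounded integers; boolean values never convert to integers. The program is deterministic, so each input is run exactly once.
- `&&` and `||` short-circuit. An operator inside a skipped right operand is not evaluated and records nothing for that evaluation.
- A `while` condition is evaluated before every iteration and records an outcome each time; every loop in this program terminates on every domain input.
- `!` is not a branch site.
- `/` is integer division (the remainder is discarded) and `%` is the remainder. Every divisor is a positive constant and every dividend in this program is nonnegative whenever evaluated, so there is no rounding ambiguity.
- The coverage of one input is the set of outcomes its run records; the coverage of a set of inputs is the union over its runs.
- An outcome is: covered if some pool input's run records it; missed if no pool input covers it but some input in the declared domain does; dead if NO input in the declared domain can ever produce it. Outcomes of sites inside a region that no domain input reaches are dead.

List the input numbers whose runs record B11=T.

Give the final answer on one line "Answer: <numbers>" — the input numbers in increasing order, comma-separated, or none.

input #1 (k=0, q=0, w=5): produces B11=T
input #2 (k=0, q=2, w=6): produces B11=T
input #3 (k=3, q=0, w=6): does not produce B11=T
input #4 (k=2, q=0, w=6): produces B11=T

Answer: 1, 2, 4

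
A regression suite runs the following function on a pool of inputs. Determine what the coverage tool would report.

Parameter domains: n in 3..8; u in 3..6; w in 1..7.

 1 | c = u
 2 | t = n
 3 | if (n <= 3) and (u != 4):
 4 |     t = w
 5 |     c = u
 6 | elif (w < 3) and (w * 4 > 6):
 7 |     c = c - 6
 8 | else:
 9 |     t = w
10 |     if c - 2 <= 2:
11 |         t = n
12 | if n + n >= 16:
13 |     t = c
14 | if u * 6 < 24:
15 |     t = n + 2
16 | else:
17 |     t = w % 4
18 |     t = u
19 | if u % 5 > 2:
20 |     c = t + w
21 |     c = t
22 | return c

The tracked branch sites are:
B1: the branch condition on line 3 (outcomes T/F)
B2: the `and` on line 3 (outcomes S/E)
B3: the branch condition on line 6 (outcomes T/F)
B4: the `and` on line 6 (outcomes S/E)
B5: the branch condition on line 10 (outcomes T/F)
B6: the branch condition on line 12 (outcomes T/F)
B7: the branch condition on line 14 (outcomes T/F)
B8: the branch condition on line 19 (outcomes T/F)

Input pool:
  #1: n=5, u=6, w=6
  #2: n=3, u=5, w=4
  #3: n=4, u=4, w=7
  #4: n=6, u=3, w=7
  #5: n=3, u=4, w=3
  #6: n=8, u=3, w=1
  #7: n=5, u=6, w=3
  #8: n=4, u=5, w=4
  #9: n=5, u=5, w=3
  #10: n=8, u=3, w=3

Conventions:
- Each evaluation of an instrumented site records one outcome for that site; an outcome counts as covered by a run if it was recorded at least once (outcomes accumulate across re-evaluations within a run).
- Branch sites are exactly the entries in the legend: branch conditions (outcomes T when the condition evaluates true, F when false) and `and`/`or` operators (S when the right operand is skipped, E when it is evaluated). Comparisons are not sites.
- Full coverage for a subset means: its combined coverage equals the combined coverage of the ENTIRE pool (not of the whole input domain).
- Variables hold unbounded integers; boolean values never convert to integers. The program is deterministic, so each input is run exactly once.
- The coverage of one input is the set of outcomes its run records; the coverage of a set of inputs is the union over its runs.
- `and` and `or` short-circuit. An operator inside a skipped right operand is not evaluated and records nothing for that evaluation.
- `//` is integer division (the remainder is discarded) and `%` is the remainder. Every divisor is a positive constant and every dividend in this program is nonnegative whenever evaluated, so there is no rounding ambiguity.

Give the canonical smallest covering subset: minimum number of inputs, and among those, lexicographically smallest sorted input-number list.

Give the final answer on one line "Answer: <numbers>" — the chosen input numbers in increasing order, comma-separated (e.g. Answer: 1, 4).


#1 (n=5, u=6, w=6) -> covered: B1=F, B2=S, B3=F, B4=S, B5=F, B6=F, B7=F, B8=F
#2 (n=3, u=5, w=4) -> covered: B1=T, B2=E, B6=F, B7=F, B8=F
#3 (n=4, u=4, w=7) -> covered: B1=F, B2=S, B3=F, B4=S, B5=T, B6=F, B7=F, B8=T
#4 (n=6, u=3, w=7) -> covered: B1=F, B2=S, B3=F, B4=S, B5=T, B6=F, B7=T, B8=T
#5 (n=3, u=4, w=3) -> covered: B1=F, B2=E, B3=F, B4=S, B5=T, B6=F, B7=F, B8=T
#6 (n=8, u=3, w=1) -> covered: B1=F, B2=S, B3=F, B4=E, B5=T, B6=T, B7=T, B8=T
#7 (n=5, u=6, w=3) -> covered: B1=F, B2=S, B3=F, B4=S, B5=F, B6=F, B7=F, B8=F
#8 (n=4, u=5, w=4) -> covered: B1=F, B2=S, B3=F, B4=S, B5=F, B6=F, B7=F, B8=F
#9 (n=5, u=5, w=3) -> covered: B1=F, B2=S, B3=F, B4=S, B5=F, B6=F, B7=F, B8=F
#10 (n=8, u=3, w=3) -> covered: B1=F, B2=S, B3=F, B4=S, B5=T, B6=T, B7=T, B8=T
the full pool covers 15 outcomes: B1=T, B1=F, B2=S, B2=E, B3=F, B4=S, B4=E, B5=T, B5=F, B6=T, B6=F, B7=T, B7=F, B8=T, B8=F
every size-1 subset falls short of the 15 outcomes (best: 8/15)
every size-2 subset falls short of the 15 outcomes (best: 13/15)
the canonical winner is {1, 2, 6}: size 3, full 15-outcome coverage, earliest index list among size-3 covers
Answer: 1, 2, 6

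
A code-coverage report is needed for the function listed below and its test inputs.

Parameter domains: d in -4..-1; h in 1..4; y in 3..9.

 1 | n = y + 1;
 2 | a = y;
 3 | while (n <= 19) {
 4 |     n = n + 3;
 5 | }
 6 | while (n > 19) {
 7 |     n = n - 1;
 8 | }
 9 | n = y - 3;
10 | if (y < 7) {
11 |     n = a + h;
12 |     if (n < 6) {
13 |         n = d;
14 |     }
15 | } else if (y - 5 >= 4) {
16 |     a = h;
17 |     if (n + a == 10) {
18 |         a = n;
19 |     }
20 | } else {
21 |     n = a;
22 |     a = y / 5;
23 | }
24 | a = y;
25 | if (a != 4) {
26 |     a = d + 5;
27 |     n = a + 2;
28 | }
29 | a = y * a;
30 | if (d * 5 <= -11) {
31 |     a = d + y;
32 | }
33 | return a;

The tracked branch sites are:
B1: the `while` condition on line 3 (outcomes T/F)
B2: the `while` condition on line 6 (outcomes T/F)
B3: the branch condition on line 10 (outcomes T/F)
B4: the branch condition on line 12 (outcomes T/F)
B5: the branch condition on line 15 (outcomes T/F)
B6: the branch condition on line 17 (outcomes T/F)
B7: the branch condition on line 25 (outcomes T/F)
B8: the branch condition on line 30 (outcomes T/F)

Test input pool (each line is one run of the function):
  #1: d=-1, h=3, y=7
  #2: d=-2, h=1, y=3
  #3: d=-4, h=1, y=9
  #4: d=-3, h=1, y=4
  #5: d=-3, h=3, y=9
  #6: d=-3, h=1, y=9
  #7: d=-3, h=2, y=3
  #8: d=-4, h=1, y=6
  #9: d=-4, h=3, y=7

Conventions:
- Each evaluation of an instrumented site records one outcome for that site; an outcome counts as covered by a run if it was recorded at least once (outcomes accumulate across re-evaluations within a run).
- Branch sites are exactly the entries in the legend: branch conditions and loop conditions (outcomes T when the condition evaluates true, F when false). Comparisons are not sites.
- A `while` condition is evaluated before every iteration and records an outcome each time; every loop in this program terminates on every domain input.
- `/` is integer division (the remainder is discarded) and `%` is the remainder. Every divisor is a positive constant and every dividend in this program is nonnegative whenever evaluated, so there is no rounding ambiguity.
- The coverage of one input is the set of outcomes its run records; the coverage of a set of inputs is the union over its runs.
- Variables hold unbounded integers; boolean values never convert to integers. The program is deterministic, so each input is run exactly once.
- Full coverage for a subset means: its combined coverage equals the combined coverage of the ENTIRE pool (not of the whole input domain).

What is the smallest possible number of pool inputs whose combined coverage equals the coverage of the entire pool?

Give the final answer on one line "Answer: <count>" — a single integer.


test 1 (d=-1, h=3, y=7) hits B1=T, B1=F, B2=T, B2=F, B3=F, B5=F, B7=T, B8=F
test 2 (d=-2, h=1, y=3) hits B1=T, B1=F, B2=T, B2=F, B3=T, B4=T, B7=T, B8=F
test 3 (d=-4, h=1, y=9) hits B1=T, B1=F, B2=T, B2=F, B3=F, B5=T, B6=F, B7=T, B8=T
test 4 (d=-3, h=1, y=4) hits B1=T, B1=F, B2=T, B2=F, B3=T, B4=T, B7=F, B8=T
test 5 (d=-3, h=3, y=9) hits B1=T, B1=F, B2=T, B2=F, B3=F, B5=T, B6=F, B7=T, B8=T
test 6 (d=-3, h=1, y=9) hits B1=T, B1=F, B2=T, B2=F, B3=F, B5=T, B6=F, B7=T, B8=T
test 7 (d=-3, h=2, y=3) hits B1=T, B1=F, B2=T, B2=F, B3=T, B4=T, B7=T, B8=T
test 8 (d=-4, h=1, y=6) hits B1=T, B1=F, B2=T, B2=F, B3=T, B4=F, B7=T, B8=T
test 9 (d=-4, h=3, y=7) hits B1=T, B1=F, B2=T, B2=F, B3=F, B5=F, B7=T, B8=T
the full pool covers 15 outcomes: B1=T, B1=F, B2=T, B2=F, B3=T, B3=F, B4=T, B4=F, B5=T, B5=F, B6=F, B7=T, B7=F, B8=T, B8=F
no size-1 subset reaches all 15 outcomes (best union: 9/15)
no size-2 subset reaches all 15 outcomes (best union: 12/15)
no size-3 subset reaches all 15 outcomes (best union: 14/15)
at size 4, {1, 3, 4, 8} reaches all 15 outcomes; every lexicographically earlier size-4 subset fails
Answer: 4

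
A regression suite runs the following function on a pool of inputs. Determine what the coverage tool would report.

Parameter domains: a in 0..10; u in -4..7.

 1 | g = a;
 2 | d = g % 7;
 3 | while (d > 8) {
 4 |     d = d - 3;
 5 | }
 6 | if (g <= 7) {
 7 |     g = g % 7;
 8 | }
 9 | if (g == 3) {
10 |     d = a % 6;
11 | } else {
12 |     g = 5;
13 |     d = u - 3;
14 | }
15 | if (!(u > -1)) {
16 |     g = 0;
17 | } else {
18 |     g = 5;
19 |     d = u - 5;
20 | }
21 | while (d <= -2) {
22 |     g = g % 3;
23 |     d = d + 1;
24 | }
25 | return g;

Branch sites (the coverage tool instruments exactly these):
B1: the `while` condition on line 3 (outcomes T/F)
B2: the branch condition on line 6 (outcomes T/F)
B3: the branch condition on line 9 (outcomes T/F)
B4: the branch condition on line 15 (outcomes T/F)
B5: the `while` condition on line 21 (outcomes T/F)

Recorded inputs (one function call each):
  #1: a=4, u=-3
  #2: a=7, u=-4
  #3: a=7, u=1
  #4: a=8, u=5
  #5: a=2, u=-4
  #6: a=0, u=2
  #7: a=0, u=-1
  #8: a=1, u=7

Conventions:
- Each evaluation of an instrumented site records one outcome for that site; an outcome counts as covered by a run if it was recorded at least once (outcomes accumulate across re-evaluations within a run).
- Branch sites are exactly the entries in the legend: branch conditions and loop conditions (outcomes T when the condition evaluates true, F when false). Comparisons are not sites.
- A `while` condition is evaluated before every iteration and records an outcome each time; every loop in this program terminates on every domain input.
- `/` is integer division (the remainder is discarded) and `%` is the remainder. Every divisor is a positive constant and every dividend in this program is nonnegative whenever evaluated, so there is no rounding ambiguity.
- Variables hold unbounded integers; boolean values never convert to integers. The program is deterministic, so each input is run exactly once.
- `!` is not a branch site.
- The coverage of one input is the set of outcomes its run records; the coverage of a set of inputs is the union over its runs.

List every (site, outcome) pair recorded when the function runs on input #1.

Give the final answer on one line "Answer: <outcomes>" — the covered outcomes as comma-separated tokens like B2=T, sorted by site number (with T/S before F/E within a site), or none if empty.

Event log for input #1 (a=4, u=-3):
  B1->F, B2->T, B3->F, B4->T, B5->T, B5->T, B5->T, B5->T, B5->T, B5->F
as a set, this run covers: B1=F, B2=T, B3=F, B4=T, B5=T, B5=F

Answer: B1=F, B2=T, B3=F, B4=T, B5=T, B5=F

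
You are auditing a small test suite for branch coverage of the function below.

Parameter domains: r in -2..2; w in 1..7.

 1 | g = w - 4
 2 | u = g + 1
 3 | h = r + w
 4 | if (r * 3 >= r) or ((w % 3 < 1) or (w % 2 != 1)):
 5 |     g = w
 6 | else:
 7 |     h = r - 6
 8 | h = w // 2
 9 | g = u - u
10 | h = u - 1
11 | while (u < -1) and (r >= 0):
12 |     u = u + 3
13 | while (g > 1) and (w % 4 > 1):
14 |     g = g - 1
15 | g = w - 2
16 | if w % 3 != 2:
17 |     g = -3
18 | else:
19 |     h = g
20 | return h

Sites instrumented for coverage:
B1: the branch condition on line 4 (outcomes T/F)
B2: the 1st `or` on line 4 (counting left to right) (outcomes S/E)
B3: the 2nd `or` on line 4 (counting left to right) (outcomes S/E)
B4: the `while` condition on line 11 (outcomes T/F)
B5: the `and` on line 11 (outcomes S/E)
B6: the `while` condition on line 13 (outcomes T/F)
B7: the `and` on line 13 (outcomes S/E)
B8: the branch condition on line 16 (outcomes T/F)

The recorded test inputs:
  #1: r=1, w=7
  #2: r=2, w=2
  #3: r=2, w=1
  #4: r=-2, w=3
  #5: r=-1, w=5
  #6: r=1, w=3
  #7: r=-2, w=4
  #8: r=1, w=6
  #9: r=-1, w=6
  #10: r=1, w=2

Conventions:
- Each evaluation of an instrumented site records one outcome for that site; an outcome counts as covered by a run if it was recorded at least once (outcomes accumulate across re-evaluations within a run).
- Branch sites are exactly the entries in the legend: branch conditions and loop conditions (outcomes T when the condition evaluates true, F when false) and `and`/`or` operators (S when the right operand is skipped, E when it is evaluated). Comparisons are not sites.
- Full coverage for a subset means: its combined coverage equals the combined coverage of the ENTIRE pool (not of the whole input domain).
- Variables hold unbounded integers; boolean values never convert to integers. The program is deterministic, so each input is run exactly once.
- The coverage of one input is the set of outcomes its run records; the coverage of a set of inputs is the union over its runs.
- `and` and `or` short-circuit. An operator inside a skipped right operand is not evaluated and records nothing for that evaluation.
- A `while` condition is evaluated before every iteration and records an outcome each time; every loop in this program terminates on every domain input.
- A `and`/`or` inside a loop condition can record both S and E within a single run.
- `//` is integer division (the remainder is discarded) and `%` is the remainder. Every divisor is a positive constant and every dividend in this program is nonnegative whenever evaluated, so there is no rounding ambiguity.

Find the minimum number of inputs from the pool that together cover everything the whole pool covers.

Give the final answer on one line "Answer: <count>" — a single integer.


input #1, r=1, w=7: events B2->S, B1->T, B5->S, B4->F, B7->S, B6->F, B8->T; outcomes B1=T, B2=S, B4=F, B5=S, B6=F, B7=S, B8=T
input #2, r=2, w=2: events B2->S, B1->T, B5->S, B4->F, B7->S, B6->F, B8->F; outcomes B1=T, B2=S, B4=F, B5=S, B6=F, B7=S, B8=F
input #3, r=2, w=1: events B2->S, B1->T, B5->E, B4->T, B5->S, B4->F, B7->S, B6->F, B8->T; outcomes B1=T, B2=S, B4=T, B4=F, B5=S, B5=E, B6=F, B7=S, B8=T
input #4, r=-2, w=3: events B2->E, B3->S, B1->T, B5->S, B4->F, B7->S, B6->F, B8->T; outcomes B1=T, B2=E, B3=S, B4=F, B5=S, B6=F, B7=S, B8=T
input #5, r=-1, w=5: events B2->E, B3->E, B1->F, B5->S, B4->F, B7->S, B6->F, B8->F; outcomes B1=F, B2=E, B3=E, B4=F, B5=S, B6=F, B7=S, B8=F
input #6, r=1, w=3: events B2->S, B1->T, B5->S, B4->F, B7->S, B6->F, B8->T; outcomes B1=T, B2=S, B4=F, B5=S, B6=F, B7=S, B8=T
input #7, r=-2, w=4: events B2->E, B3->E, B1->T, B5->S, B4->F, B7->S, B6->F, B8->T; outcomes B1=T, B2=E, B3=E, B4=F, B5=S, B6=F, B7=S, B8=T
input #8, r=1, w=6: events B2->S, B1->T, B5->S, B4->F, B7->S, B6->F, B8->T; outcomes B1=T, B2=S, B4=F, B5=S, B6=F, B7=S, B8=T
input #9, r=-1, w=6: events B2->E, B3->S, B1->T, B5->S, B4->F, B7->S, B6->F, B8->T; outcomes B1=T, B2=E, B3=S, B4=F, B5=S, B6=F, B7=S, B8=T
input #10, r=1, w=2: events B2->S, B1->T, B5->S, B4->F, B7->S, B6->F, B8->F; outcomes B1=T, B2=S, B4=F, B5=S, B6=F, B7=S, B8=F
together the pool reaches 14 outcomes: B1=T, B1=F, B2=S, B2=E, B3=S, B3=E, B4=T, B4=F, B5=S, B5=E, B6=F, B7=S, B8=T, B8=F
no size-1 subset reaches all 14 outcomes (best union: 9/14)
no size-2 subset reaches all 14 outcomes (best union: 13/14)
inputs {3, 4, 5} (size 3) cover everything; no size-3 subset with a lexicographically smaller index list covers all 14
Answer: 3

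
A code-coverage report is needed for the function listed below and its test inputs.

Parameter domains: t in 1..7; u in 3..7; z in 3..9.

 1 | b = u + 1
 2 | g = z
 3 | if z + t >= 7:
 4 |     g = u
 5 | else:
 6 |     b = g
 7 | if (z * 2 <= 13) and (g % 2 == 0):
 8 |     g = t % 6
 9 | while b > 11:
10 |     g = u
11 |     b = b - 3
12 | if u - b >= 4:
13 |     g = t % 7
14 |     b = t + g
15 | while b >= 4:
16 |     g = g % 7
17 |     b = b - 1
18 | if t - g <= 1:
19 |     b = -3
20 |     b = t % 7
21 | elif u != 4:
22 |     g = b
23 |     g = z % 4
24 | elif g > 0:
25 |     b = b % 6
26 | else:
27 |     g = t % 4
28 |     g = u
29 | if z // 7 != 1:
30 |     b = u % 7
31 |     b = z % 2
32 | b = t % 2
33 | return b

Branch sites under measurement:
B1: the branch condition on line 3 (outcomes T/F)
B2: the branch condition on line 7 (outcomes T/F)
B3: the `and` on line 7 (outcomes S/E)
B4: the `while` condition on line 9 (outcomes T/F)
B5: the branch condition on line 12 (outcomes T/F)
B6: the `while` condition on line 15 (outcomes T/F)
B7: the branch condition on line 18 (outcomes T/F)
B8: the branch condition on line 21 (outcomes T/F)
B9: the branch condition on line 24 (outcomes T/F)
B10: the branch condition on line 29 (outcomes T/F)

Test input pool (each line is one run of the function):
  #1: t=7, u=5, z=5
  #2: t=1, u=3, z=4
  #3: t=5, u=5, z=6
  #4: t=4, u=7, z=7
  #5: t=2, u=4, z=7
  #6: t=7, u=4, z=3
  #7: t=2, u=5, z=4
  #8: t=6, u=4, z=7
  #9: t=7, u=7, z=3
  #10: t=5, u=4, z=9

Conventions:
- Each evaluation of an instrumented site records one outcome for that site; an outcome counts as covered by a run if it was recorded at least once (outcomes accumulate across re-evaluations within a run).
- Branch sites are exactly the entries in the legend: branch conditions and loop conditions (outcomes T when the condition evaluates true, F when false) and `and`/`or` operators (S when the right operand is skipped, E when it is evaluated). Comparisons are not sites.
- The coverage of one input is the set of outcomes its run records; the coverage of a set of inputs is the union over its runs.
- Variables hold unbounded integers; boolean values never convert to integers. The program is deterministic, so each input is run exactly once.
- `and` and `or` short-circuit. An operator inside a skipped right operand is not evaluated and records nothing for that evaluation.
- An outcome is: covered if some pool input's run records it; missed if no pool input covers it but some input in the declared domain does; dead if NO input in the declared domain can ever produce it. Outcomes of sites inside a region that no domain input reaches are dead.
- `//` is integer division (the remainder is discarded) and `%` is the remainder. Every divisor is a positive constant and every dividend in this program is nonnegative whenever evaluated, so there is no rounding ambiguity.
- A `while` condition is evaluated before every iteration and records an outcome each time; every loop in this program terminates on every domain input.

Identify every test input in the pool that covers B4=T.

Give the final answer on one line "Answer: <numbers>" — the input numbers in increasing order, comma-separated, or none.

input #1 (t=7, u=5, z=5): does not record B4=T
input #2 (t=1, u=3, z=4): does not record B4=T
input #3 (t=5, u=5, z=6): does not record B4=T
input #4 (t=4, u=7, z=7): does not record B4=T
input #5 (t=2, u=4, z=7): does not record B4=T
input #6 (t=7, u=4, z=3): does not record B4=T
input #7 (t=2, u=5, z=4): does not record B4=T
input #8 (t=6, u=4, z=7): does not record B4=T
input #9 (t=7, u=7, z=3): does not record B4=T
input #10 (t=5, u=4, z=9): does not record B4=T

Answer: none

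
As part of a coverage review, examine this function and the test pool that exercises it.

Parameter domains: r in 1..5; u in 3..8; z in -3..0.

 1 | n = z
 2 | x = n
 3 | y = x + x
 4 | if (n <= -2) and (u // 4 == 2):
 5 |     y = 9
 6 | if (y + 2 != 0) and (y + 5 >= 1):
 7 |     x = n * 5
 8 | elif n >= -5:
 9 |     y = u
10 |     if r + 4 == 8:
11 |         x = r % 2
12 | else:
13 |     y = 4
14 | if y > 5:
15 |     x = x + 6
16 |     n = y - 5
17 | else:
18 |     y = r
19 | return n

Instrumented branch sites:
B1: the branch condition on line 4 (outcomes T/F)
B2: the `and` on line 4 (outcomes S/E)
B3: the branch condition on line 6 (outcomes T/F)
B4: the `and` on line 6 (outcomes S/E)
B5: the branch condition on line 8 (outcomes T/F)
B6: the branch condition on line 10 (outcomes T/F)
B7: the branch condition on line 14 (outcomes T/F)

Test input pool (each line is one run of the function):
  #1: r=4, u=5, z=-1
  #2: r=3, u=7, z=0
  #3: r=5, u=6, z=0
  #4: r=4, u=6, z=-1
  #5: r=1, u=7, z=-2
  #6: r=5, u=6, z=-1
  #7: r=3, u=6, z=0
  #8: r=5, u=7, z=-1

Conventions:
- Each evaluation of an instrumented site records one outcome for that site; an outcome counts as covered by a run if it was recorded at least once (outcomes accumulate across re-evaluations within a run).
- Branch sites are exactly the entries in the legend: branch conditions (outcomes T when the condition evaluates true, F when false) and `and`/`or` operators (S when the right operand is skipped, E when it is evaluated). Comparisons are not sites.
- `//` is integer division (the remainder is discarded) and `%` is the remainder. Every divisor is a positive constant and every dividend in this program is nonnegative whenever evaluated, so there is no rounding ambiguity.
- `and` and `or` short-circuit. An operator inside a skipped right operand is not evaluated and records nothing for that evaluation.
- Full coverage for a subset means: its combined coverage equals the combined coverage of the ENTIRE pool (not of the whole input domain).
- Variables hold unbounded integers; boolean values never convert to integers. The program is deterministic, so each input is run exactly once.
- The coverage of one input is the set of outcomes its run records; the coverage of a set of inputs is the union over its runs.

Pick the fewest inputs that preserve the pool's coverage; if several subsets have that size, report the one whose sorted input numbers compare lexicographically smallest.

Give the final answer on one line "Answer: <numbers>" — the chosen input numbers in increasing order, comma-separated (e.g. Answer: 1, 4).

run #1 (r=4, u=5, z=-1) runs B2->S, B1->F, B4->S, B3->F, B5->T, B6->T, B7->F; records B1=F, B2=S, B3=F, B4=S, B5=T, B6=T, B7=F
run #2 (r=3, u=7, z=0) runs B2->S, B1->F, B4->E, B3->T, B7->F; records B1=F, B2=S, B3=T, B4=E, B7=F
run #3 (r=5, u=6, z=0) runs B2->S, B1->F, B4->E, B3->T, B7->F; records B1=F, B2=S, B3=T, B4=E, B7=F
run #4 (r=4, u=6, z=-1) runs B2->S, B1->F, B4->S, B3->F, B5->T, B6->T, B7->T; records B1=F, B2=S, B3=F, B4=S, B5=T, B6=T, B7=T
run #5 (r=1, u=7, z=-2) runs B2->E, B1->F, B4->E, B3->T, B7->F; records B1=F, B2=E, B3=T, B4=E, B7=F
run #6 (r=5, u=6, z=-1) runs B2->S, B1->F, B4->S, B3->F, B5->T, B6->F, B7->T; records B1=F, B2=S, B3=F, B4=S, B5=T, B6=F, B7=T
run #7 (r=3, u=6, z=0) runs B2->S, B1->F, B4->E, B3->T, B7->F; records B1=F, B2=S, B3=T, B4=E, B7=F
run #8 (r=5, u=7, z=-1) runs B2->S, B1->F, B4->S, B3->F, B5->T, B6->F, B7->T; records B1=F, B2=S, B3=F, B4=S, B5=T, B6=F, B7=T
pool-wide coverage (12 outcomes): B1=F, B2=S, B2=E, B3=T, B3=F, B4=S, B4=E, B5=T, B6=T, B6=F, B7=T, B7=F
every size-1 subset falls short of the 12 outcomes (best: 7/12)
every size-2 subset falls short of the 12 outcomes (best: 11/12)
size 3: inputs {1, 5, 6} cover all 12 outcomes, and no lexicographically smaller subset of this size does

Answer: 1, 5, 6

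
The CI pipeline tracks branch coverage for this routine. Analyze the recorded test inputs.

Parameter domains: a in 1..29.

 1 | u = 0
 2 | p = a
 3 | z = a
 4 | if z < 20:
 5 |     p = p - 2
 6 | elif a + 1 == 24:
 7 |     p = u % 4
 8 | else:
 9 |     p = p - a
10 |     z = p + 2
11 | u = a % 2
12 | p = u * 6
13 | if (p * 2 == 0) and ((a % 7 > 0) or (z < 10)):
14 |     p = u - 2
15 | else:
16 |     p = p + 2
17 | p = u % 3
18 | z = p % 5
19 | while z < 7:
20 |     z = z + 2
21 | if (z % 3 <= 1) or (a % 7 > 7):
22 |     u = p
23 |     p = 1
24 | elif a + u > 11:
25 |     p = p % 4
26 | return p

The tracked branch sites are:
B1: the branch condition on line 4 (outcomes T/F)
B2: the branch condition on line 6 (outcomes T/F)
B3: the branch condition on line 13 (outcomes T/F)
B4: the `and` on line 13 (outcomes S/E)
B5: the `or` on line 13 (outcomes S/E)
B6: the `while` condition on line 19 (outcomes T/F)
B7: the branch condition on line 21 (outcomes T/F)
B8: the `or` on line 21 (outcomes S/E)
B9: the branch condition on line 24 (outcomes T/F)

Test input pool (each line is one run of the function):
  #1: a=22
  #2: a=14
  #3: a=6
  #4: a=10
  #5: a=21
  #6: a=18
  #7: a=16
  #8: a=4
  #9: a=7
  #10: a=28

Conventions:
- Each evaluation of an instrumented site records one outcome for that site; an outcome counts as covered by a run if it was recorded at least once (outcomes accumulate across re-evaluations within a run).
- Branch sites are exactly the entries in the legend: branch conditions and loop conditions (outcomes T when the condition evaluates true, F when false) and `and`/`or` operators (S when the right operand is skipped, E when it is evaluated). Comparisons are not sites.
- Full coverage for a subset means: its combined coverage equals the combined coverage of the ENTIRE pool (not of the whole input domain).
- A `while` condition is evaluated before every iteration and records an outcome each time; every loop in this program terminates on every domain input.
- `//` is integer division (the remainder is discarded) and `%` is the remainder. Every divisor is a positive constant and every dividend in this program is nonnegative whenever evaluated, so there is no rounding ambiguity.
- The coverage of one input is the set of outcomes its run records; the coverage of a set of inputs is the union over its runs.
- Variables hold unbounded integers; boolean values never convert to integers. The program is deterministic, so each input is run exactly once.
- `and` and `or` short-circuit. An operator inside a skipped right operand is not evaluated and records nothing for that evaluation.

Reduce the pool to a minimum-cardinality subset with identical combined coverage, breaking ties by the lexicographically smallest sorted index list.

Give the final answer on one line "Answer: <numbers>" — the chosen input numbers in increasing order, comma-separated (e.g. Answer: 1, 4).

test 1 (a=22) hits B1=F, B2=F, B3=T, B4=E, B5=S, B6=T, B6=F, B7=F, B8=E, B9=T
test 2 (a=14) hits B1=T, B3=F, B4=E, B5=E, B6=T, B6=F, B7=F, B8=E, B9=T
test 3 (a=6) hits B1=T, B3=T, B4=E, B5=S, B6=T, B6=F, B7=F, B8=E, B9=F
test 4 (a=10) hits B1=T, B3=T, B4=E, B5=S, B6=T, B6=F, B7=F, B8=E, B9=F
test 5 (a=21) hits B1=F, B2=F, B3=F, B4=S, B6=T, B6=F, B7=T, B8=S
test 6 (a=18) hits B1=T, B3=T, B4=E, B5=S, B6=T, B6=F, B7=F, B8=E, B9=T
test 7 (a=16) hits B1=T, B3=T, B4=E, B5=S, B6=T, B6=F, B7=F, B8=E, B9=T
test 8 (a=4) hits B1=T, B3=T, B4=E, B5=S, B6=T, B6=F, B7=F, B8=E, B9=F
test 9 (a=7) hits B1=T, B3=F, B4=S, B6=T, B6=F, B7=T, B8=S
test 10 (a=28) hits B1=F, B2=F, B3=T, B4=E, B5=E, B6=T, B6=F, B7=F, B8=E, B9=T
union over all inputs: B1=T, B1=F, B2=F, B3=T, B3=F, B4=S, B4=E, B5=S, B5=E, B6=T, B6=F, B7=T, B7=F, B8=S, B8=E, B9=T, B9=F (17 outcomes)
every size-1 subset falls short of the 17 outcomes (best: 10/17)
every size-2 subset falls short of the 17 outcomes (best: 15/17)
at size 3, {2, 3, 5} reaches all 17 outcomes; every lexicographically earlier size-3 subset fails

Answer: 2, 3, 5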